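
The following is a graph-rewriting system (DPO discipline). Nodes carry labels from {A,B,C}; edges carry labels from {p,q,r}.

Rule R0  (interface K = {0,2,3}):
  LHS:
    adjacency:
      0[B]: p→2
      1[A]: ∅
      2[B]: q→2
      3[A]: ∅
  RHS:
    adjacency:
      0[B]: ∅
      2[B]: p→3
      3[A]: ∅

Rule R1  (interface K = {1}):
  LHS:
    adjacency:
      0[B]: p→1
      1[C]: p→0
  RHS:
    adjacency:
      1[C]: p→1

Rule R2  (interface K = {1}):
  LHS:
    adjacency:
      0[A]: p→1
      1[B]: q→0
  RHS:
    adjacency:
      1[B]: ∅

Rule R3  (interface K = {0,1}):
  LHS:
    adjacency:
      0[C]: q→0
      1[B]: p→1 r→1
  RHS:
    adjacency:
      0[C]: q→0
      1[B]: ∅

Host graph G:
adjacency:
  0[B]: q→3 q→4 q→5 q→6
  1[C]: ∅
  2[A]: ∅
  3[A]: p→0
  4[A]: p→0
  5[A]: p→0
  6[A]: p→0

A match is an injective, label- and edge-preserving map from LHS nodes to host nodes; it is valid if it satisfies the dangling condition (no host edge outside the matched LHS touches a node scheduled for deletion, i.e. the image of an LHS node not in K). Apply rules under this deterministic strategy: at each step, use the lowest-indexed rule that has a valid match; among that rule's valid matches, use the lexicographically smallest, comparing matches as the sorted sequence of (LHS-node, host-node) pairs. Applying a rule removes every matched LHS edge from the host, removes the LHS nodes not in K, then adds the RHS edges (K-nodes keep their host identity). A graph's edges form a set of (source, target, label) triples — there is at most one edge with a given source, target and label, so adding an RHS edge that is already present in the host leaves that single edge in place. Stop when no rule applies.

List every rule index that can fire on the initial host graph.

R0: no valid match — LHS pattern not found
R1: no valid match — LHS pattern not found
R2: 4 valid matches — {0↦3, 1↦0}, {0↦4, 1↦0}, {0↦5, 1↦0} (+1 more)
R3: no valid match — LHS pattern not found

Answer: [R2]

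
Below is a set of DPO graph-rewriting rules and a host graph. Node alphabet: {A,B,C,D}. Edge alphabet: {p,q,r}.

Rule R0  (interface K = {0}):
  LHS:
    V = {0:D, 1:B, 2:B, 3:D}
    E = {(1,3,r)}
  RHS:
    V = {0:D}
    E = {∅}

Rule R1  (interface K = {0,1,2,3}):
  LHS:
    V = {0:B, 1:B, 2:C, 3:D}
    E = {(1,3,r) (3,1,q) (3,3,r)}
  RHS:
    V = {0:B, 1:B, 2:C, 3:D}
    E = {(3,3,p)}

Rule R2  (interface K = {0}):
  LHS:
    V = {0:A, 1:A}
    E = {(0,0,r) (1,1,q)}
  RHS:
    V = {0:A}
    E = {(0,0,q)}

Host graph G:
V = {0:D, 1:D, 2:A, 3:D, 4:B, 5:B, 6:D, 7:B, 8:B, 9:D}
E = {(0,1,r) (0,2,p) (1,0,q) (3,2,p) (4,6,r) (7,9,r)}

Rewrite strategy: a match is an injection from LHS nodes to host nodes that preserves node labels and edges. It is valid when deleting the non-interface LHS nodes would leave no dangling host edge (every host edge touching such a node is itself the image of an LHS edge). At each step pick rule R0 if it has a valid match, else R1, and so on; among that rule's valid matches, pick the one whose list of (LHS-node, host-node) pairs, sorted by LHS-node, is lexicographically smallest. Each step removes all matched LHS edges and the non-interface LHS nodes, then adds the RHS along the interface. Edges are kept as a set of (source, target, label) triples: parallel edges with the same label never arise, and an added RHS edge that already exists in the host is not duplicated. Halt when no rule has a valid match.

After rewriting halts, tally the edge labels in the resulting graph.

start.  V:10 E:6  edges: 0-r->1 0-p->2 1-q->0 3-p->2 4-r->6 7-r->9
1. fire R0 via {0↦0, 1↦4, 2↦5, 3↦6}  →  V:7 E:5  edges: 0-r->1 0-p->2 1-q->0 3-p->2 7-r->9
2. fire R0 via {0↦0, 1↦7, 2↦8, 3↦9}  →  V:4 E:4  edges: 0-r->1 0-p->2 1-q->0 3-p->2
halt: no rule applies after step 2
NF edges: [(0, 1, 'r'), (0, 2, 'p'), (1, 0, 'q'), (3, 2, 'p')]

Answer: p:2 q:1 r:1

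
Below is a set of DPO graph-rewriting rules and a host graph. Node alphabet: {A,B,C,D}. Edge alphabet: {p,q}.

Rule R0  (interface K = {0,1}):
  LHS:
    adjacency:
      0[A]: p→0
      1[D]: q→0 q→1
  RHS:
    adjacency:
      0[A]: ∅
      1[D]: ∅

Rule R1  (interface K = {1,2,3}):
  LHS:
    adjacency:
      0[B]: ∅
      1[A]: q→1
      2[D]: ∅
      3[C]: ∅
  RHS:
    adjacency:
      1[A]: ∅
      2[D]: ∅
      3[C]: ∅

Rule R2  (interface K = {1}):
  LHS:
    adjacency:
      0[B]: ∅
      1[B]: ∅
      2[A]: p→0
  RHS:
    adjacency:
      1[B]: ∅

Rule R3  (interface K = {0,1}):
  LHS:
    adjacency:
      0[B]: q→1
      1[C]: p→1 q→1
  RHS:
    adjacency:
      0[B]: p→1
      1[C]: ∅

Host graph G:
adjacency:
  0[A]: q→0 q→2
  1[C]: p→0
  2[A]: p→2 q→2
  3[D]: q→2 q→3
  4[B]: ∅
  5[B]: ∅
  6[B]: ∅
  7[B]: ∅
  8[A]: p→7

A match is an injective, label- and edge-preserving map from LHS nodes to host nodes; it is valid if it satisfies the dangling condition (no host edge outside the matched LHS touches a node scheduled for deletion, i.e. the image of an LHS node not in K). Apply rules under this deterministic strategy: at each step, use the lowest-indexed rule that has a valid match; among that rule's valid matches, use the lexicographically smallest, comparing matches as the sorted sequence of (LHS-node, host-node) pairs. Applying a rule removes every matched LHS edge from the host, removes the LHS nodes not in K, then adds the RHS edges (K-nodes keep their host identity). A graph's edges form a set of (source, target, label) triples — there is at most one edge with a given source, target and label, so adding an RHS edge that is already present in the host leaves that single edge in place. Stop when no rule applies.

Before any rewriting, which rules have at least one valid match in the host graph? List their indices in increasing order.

Answer: [R0,R1,R2]

Derivation:
R0: 1 valid match — {0↦2, 1↦3}
R1: 6 valid matches — {0↦4, 1↦0, 2↦3, 3↦1}, {0↦4, 1↦2, 2↦3, 3↦1}, {0↦5, 1↦0, 2↦3, 3↦1} (+3 more)
R2: 3 valid matches — {0↦7, 1↦4, 2↦8}, {0↦7, 1↦5, 2↦8}, {0↦7, 1↦6, 2↦8}
R3: no valid match — LHS pattern not found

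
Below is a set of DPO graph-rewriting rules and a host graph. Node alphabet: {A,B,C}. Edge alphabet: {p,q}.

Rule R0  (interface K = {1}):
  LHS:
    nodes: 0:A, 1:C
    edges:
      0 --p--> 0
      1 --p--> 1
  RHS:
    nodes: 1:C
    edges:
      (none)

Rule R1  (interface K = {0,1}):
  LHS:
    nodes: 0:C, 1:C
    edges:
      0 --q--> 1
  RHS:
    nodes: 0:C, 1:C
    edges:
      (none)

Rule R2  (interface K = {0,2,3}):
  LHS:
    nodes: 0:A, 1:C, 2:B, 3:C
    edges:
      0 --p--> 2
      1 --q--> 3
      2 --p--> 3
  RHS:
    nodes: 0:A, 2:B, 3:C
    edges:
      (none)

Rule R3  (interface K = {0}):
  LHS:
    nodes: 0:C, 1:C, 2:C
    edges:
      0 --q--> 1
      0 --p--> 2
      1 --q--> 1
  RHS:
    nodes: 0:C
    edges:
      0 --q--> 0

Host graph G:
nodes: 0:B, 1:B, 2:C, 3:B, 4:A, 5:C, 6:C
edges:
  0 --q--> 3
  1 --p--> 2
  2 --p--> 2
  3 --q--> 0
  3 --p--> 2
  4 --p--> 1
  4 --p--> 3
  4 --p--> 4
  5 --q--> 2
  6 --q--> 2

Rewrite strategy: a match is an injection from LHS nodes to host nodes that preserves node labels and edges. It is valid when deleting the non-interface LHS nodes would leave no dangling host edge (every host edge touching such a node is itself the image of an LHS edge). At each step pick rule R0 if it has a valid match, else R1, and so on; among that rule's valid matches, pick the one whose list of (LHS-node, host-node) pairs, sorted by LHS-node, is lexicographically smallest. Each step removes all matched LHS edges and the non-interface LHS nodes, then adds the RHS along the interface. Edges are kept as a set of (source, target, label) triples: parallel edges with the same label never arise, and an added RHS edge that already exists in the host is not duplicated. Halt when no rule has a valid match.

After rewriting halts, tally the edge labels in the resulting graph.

[0] host  ⇒  7 nodes, 10 edges  {0-q->3 1-p->2 2-p->2 3-q->0 3-p->2 4-p->1 4-p->3 4-p->4 5-q->2 6-q->2}
[1] R1 @ {0↦5, 1↦2}  ⇒  7 nodes, 9 edges  {0-q->3 1-p->2 2-p->2 3-q->0 3-p->2 4-p->1 4-p->3 4-p->4 6-q->2}
[2] R1 @ {0↦6, 1↦2}  ⇒  7 nodes, 8 edges  {0-q->3 1-p->2 2-p->2 3-q->0 3-p->2 4-p->1 4-p->3 4-p->4}
normal form: no rule applies after step 2
NF edges: [(0, 3, 'q'), (1, 2, 'p'), (2, 2, 'p'), (3, 0, 'q'), (3, 2, 'p'), (4, 1, 'p'), (4, 3, 'p'), (4, 4, 'p')]

Answer: p:6 q:2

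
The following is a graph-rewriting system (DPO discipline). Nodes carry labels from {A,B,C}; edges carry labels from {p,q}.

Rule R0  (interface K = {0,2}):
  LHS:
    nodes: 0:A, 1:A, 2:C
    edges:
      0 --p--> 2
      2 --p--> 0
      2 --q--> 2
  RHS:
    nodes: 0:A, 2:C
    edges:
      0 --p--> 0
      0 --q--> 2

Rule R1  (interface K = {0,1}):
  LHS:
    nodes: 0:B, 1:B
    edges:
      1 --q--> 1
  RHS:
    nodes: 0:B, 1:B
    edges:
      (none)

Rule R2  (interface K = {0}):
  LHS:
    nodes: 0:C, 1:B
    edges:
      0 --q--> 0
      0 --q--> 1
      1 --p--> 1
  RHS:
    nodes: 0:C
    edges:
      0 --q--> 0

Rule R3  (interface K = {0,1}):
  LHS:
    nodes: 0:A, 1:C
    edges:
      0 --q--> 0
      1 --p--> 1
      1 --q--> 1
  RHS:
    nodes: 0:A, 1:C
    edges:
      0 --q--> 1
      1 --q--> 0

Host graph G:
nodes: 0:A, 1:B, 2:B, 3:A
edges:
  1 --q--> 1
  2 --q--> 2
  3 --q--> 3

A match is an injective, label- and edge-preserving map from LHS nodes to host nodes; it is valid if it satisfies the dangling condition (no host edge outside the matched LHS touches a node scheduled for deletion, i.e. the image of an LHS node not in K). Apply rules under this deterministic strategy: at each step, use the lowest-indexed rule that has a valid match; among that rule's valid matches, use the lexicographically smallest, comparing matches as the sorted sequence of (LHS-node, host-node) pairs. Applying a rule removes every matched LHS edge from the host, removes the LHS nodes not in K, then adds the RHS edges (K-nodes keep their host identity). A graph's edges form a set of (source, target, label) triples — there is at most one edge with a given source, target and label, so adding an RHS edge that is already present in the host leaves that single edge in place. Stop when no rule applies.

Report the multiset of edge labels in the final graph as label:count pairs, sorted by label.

Answer: q:1

Rewrite trace:
[0] host  ⇒  4 nodes, 3 edges  {1-q->1 2-q->2 3-q->3}
[1] R1 @ {0↦1, 1↦2}  ⇒  4 nodes, 2 edges  {1-q->1 3-q->3}
[2] R1 @ {0↦2, 1↦1}  ⇒  4 nodes, 1 edges  {3-q->3}
halt: no rule applies after step 2
NF edges: [(3, 3, 'q')]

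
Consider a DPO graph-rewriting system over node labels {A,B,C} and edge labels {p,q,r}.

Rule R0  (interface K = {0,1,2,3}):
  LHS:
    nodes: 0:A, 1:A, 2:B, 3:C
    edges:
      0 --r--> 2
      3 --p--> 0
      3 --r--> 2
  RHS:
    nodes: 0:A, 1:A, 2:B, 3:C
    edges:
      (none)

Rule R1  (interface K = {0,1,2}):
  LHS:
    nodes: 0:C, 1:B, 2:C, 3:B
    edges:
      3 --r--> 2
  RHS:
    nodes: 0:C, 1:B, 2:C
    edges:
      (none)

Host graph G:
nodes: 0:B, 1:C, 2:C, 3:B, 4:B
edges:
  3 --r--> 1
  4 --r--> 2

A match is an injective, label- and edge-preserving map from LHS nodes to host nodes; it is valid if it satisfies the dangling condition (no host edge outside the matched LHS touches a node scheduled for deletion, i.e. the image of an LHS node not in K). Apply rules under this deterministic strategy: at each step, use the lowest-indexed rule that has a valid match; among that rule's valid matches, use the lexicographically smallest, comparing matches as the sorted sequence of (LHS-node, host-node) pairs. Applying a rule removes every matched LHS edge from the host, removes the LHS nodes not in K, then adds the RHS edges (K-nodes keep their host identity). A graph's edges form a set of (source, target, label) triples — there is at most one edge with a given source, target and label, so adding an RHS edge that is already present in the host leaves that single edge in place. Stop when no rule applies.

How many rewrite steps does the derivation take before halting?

Answer: 2

Steps:
start.  V:5 E:2  edges: 3-r->1 4-r->2
1. fire R1 via {0↦1, 1↦0, 2↦2, 3↦4}  →  V:4 E:1  edges: 3-r->1
2. fire R1 via {0↦2, 1↦0, 2↦1, 3↦3}  →  V:3 E:0  edges: ∅
final graph: no rule applies after step 2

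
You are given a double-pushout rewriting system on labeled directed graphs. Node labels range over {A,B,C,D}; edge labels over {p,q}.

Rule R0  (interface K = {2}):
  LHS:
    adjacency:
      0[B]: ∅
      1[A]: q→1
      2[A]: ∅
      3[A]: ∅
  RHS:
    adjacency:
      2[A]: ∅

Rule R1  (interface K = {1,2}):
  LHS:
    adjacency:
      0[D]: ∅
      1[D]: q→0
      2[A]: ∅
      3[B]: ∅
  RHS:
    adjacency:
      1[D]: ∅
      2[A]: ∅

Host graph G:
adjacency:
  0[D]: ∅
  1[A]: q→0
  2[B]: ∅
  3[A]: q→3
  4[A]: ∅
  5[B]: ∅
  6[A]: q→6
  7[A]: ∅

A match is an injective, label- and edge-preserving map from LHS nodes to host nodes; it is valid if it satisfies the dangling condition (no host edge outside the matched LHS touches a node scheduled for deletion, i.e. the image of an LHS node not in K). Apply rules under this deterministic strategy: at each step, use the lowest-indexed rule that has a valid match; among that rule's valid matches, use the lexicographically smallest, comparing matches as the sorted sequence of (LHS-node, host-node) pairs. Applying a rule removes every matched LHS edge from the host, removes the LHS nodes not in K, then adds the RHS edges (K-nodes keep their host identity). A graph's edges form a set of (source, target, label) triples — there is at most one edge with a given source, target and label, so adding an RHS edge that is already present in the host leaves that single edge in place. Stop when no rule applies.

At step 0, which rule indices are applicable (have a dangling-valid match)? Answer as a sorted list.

Answer: [R0]

Derivation:
R0: 24 valid matches — {0↦2, 1↦3, 2↦1, 3↦4}, {0↦2, 1↦3, 2↦1, 3↦7}, {0↦2, 1↦3, 2↦4, 3↦7} (+21 more)
R1: no valid match — LHS pattern not found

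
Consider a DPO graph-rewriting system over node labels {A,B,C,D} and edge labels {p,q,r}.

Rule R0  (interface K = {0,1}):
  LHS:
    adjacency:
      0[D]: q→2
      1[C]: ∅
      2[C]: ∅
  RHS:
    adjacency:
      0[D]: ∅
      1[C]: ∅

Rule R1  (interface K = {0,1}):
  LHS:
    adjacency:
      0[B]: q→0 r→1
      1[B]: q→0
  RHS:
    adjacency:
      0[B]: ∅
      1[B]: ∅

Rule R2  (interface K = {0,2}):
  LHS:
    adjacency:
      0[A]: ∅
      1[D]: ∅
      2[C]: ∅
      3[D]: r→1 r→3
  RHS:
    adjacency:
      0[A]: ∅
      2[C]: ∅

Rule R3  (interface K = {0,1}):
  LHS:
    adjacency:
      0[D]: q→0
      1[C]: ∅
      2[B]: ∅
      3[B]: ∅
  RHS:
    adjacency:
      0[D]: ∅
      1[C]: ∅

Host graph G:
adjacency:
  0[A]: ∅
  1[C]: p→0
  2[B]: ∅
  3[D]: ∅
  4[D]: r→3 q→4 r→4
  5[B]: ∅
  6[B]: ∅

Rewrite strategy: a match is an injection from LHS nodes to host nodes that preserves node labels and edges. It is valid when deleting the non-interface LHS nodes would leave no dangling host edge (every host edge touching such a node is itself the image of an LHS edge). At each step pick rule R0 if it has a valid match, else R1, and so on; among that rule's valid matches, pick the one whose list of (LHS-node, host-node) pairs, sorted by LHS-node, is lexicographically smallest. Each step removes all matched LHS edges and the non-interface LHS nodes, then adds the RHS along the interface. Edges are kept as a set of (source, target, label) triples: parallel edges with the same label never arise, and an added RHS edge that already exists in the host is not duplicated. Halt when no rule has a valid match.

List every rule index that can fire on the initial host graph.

Answer: [R3]

Rewrite trace:
R0: no valid match — LHS pattern not found
R1: no valid match — LHS pattern not found
R2: no valid match — 1 raw match, all fail dangling condition
R3: 6 valid matches — {0↦4, 1↦1, 2↦2, 3↦5}, {0↦4, 1↦1, 2↦2, 3↦6}, {0↦4, 1↦1, 2↦5, 3↦2} (+3 more)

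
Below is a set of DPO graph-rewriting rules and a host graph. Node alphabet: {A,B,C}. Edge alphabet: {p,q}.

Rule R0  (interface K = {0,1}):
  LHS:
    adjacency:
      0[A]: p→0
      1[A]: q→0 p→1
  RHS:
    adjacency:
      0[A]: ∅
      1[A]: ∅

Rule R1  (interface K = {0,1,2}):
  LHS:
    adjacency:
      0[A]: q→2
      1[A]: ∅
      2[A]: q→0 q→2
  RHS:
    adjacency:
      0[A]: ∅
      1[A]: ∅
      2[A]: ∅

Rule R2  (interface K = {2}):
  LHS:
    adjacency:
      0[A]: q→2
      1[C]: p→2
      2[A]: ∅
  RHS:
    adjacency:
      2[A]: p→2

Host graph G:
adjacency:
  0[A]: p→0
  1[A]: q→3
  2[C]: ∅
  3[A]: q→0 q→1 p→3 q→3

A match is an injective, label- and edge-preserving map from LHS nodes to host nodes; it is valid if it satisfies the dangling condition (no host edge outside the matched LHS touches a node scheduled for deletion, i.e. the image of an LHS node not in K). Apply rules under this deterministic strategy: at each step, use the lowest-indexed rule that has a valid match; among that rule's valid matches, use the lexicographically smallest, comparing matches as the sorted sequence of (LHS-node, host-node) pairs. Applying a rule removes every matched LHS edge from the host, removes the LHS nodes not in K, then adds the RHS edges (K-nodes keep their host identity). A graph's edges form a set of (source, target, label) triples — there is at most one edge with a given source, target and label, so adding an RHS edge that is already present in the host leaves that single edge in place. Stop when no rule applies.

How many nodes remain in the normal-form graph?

Answer: 4

Rewrite trace:
start.  V:4 E:6  edges: 0-p->0 1-q->3 3-q->0 3-q->1 3-p->3 3-q->3
1. fire R0 via {0↦0, 1↦3}  →  V:4 E:3  edges: 1-q->3 3-q->1 3-q->3
2. fire R1 via {0↦1, 1↦0, 2↦3}  →  V:4 E:0  edges: ∅
normal form: no rule applies after step 2
NF nodes: {0:A, 1:A, 2:C, 3:A}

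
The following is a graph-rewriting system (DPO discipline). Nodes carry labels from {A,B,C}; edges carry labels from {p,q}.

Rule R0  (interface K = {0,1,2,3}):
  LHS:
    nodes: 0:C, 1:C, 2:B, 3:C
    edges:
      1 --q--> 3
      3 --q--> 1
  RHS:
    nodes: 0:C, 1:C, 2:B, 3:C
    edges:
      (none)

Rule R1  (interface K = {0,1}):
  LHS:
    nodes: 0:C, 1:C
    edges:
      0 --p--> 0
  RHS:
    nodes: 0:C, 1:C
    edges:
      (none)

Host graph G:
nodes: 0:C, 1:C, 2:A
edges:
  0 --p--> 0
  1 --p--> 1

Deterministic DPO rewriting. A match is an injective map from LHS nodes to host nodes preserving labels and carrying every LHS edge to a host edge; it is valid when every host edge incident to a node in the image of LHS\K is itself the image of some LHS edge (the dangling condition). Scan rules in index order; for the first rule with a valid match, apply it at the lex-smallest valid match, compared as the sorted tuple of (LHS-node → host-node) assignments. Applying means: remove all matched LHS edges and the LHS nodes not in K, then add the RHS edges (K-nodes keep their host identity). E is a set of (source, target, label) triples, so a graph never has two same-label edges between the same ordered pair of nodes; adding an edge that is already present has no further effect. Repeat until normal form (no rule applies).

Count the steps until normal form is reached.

Answer: 2

Rewrite trace:
[0] host  ⇒  3 nodes, 2 edges  {0-p->0 1-p->1}
[1] R1 @ {0↦0, 1↦1}  ⇒  3 nodes, 1 edges  {1-p->1}
[2] R1 @ {0↦1, 1↦0}  ⇒  3 nodes, 0 edges  {∅}
halt: no rule applies after step 2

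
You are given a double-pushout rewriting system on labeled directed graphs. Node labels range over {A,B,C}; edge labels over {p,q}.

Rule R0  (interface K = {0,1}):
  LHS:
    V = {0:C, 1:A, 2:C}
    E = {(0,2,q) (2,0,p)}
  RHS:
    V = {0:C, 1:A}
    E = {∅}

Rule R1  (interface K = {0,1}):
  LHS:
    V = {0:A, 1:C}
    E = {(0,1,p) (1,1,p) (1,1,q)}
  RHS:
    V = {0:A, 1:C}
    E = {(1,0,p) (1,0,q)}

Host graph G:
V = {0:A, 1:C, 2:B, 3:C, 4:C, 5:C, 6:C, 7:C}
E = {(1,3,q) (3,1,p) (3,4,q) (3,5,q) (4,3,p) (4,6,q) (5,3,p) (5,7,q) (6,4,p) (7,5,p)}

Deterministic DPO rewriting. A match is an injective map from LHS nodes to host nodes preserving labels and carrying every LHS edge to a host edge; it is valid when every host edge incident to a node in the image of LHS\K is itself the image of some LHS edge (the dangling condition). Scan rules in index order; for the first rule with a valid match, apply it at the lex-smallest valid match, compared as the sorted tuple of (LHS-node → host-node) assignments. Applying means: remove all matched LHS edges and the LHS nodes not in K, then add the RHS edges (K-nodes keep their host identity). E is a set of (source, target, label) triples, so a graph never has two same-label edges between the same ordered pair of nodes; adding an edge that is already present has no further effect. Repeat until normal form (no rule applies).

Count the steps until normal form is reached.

Answer: 5

Rewrite trace:
[0] host  ⇒  8 nodes, 10 edges  {1-q->3 3-p->1 3-q->4 3-q->5 4-p->3 4-q->6 5-p->3 5-q->7 6-p->4 7-p->5}
[1] R0 @ {0↦4, 1↦0, 2↦6}  ⇒  7 nodes, 8 edges  {1-q->3 3-p->1 3-q->4 3-q->5 4-p->3 5-p->3 5-q->7 7-p->5}
[2] R0 @ {0↦3, 1↦0, 2↦4}  ⇒  6 nodes, 6 edges  {1-q->3 3-p->1 3-q->5 5-p->3 5-q->7 7-p->5}
[3] R0 @ {0↦5, 1↦0, 2↦7}  ⇒  5 nodes, 4 edges  {1-q->3 3-p->1 3-q->5 5-p->3}
[4] R0 @ {0↦3, 1↦0, 2↦5}  ⇒  4 nodes, 2 edges  {1-q->3 3-p->1}
[5] R0 @ {0↦1, 1↦0, 2↦3}  ⇒  3 nodes, 0 edges  {∅}
halt: no rule applies after step 5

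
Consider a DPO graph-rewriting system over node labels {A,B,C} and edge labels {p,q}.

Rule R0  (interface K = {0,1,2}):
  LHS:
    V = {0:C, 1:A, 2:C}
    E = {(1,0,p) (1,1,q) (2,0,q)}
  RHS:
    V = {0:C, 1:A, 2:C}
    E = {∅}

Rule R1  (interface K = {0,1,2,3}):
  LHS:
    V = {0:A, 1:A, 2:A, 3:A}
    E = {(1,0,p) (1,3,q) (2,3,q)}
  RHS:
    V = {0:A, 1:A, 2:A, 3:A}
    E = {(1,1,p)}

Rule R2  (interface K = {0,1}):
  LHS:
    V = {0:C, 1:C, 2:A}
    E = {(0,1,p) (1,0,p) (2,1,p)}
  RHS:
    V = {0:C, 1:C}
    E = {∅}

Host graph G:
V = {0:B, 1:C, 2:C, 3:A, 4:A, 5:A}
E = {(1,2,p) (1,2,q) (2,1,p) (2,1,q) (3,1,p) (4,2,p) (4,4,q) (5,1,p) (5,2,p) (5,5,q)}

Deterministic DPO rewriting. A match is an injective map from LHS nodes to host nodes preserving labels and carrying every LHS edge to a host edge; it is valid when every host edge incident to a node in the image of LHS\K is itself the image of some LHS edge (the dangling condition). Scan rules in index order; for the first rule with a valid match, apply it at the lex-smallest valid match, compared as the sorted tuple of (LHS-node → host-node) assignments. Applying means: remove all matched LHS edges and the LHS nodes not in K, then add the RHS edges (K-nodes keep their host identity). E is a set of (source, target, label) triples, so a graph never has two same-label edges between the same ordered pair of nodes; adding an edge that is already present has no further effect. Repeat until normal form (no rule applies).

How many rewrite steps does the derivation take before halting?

start.  V:6 E:10  edges: 1-p->2 1-q->2 2-p->1 2-q->1 3-p->1 4-p->2 4-q->4 5-p->1 5-p->2 5-q->5
1. fire R0 via {0↦1, 1↦5, 2↦2}  →  V:6 E:7  edges: 1-p->2 1-q->2 2-p->1 3-p->1 4-p->2 4-q->4 5-p->2
2. fire R0 via {0↦2, 1↦4, 2↦1}  →  V:6 E:4  edges: 1-p->2 2-p->1 3-p->1 5-p->2
3. fire R2 via {0↦1, 1↦2, 2↦5}  →  V:5 E:1  edges: 3-p->1
halt: no rule applies after step 3

Answer: 3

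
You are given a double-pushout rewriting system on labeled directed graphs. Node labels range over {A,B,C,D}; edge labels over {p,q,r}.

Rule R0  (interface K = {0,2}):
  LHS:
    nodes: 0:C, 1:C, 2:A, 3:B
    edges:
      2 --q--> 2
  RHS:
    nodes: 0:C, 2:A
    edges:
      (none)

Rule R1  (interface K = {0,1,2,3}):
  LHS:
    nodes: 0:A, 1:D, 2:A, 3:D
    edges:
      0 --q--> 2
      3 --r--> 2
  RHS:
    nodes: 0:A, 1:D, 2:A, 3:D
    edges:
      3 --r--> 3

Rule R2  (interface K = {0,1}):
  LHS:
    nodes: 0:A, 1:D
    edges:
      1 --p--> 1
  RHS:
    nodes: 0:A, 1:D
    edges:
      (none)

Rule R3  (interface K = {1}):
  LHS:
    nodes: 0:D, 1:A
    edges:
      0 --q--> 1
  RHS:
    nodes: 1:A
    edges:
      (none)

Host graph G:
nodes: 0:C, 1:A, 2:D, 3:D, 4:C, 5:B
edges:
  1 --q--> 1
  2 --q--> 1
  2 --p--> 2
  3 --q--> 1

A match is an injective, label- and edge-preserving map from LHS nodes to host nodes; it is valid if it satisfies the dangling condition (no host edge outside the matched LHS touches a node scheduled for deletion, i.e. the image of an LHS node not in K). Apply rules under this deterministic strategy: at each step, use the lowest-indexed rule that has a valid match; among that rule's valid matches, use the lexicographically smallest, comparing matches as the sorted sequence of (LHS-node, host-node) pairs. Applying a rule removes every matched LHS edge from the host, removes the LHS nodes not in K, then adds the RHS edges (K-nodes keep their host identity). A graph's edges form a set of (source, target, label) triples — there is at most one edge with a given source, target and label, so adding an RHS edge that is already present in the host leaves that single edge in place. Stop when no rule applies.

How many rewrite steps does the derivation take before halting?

[0] host  ⇒  6 nodes, 4 edges  {1-q->1 2-q->1 2-p->2 3-q->1}
[1] R0 @ {0↦0, 1↦4, 2↦1, 3↦5}  ⇒  4 nodes, 3 edges  {2-q->1 2-p->2 3-q->1}
[2] R2 @ {0↦1, 1↦2}  ⇒  4 nodes, 2 edges  {2-q->1 3-q->1}
[3] R3 @ {0↦2, 1↦1}  ⇒  3 nodes, 1 edges  {3-q->1}
[4] R3 @ {0↦3, 1↦1}  ⇒  2 nodes, 0 edges  {∅}
halt: no rule applies after step 4

Answer: 4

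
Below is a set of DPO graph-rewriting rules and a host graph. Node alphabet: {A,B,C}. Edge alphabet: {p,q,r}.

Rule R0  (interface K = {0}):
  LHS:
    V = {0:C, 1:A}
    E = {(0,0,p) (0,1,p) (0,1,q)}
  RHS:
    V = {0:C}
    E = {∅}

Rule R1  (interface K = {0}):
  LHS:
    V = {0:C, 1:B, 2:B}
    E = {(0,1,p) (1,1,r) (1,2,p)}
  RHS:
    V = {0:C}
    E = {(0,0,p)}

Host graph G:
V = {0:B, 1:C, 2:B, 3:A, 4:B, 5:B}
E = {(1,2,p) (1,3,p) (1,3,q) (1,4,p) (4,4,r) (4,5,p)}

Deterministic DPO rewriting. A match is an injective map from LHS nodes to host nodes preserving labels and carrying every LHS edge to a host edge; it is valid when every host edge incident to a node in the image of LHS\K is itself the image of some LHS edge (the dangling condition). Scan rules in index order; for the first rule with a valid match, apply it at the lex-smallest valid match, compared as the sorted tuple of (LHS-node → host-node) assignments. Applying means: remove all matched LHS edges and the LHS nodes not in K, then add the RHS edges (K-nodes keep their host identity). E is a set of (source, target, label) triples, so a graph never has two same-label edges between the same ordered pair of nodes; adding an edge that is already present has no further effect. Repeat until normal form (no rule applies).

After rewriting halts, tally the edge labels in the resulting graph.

Answer: p:1

Derivation:
[0] host  ⇒  6 nodes, 6 edges  {1-p->2 1-p->3 1-q->3 1-p->4 4-r->4 4-p->5}
[1] R1 @ {0↦1, 1↦4, 2↦5}  ⇒  4 nodes, 4 edges  {1-p->1 1-p->2 1-p->3 1-q->3}
[2] R0 @ {0↦1, 1↦3}  ⇒  3 nodes, 1 edges  {1-p->2}
final graph: no rule applies after step 2
NF edges: [(1, 2, 'p')]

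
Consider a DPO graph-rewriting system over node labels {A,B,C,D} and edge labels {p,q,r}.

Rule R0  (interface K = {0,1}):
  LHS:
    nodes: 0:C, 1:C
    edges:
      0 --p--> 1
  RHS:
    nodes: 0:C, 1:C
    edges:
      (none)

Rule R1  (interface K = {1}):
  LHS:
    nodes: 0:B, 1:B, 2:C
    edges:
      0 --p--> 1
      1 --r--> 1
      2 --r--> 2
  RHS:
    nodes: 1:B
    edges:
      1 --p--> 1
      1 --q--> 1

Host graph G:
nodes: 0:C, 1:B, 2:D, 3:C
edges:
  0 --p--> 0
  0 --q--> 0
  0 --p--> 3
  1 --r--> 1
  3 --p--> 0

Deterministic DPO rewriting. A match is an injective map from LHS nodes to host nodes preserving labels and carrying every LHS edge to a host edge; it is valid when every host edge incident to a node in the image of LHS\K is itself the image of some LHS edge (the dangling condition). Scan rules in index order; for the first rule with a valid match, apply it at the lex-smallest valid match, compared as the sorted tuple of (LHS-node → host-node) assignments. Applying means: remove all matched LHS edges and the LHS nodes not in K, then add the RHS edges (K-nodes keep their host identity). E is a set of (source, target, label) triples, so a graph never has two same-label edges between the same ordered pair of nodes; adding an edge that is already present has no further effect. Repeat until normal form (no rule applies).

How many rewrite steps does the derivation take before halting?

Answer: 2

Derivation:
start.  V:4 E:5  edges: 0-p->0 0-q->0 0-p->3 1-r->1 3-p->0
1. fire R0 via {0↦0, 1↦3}  →  V:4 E:4  edges: 0-p->0 0-q->0 1-r->1 3-p->0
2. fire R0 via {0↦3, 1↦0}  →  V:4 E:3  edges: 0-p->0 0-q->0 1-r->1
halt: no rule applies after step 2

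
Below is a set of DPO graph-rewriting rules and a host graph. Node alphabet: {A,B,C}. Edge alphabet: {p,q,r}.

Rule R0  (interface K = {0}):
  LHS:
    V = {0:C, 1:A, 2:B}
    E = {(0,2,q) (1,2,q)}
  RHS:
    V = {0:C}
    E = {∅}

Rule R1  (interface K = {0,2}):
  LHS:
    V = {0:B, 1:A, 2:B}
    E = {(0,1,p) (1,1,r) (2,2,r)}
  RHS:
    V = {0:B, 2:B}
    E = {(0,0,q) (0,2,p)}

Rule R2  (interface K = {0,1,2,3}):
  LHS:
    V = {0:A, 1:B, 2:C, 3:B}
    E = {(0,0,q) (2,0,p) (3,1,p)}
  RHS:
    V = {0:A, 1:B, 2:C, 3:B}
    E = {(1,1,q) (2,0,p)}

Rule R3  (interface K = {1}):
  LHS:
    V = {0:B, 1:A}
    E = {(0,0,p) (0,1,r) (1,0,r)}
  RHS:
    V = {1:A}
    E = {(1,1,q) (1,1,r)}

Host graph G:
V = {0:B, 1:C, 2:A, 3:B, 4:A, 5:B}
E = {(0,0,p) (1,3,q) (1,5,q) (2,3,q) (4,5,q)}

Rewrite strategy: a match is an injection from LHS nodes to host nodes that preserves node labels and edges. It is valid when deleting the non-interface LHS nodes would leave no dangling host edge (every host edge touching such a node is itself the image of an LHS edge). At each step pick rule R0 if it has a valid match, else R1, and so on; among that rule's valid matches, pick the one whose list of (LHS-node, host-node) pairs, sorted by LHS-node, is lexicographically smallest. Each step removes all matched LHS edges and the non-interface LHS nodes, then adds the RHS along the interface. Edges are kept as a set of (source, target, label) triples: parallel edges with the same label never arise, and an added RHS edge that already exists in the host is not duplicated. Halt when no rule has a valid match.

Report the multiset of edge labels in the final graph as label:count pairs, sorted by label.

initial: |V|=6 |E|=5  E = 0-p->0 1-q->3 1-q->5 2-q->3 4-q->5
step 1: apply R0 at {0↦1, 1↦2, 2↦3}  → |V|=4 |E|=3  E = 0-p->0 1-q->5 4-q->5
step 2: apply R0 at {0↦1, 1↦4, 2↦5}  → |V|=2 |E|=1  E = 0-p->0
halt: no rule applies after step 2
NF edges: [(0, 0, 'p')]

Answer: p:1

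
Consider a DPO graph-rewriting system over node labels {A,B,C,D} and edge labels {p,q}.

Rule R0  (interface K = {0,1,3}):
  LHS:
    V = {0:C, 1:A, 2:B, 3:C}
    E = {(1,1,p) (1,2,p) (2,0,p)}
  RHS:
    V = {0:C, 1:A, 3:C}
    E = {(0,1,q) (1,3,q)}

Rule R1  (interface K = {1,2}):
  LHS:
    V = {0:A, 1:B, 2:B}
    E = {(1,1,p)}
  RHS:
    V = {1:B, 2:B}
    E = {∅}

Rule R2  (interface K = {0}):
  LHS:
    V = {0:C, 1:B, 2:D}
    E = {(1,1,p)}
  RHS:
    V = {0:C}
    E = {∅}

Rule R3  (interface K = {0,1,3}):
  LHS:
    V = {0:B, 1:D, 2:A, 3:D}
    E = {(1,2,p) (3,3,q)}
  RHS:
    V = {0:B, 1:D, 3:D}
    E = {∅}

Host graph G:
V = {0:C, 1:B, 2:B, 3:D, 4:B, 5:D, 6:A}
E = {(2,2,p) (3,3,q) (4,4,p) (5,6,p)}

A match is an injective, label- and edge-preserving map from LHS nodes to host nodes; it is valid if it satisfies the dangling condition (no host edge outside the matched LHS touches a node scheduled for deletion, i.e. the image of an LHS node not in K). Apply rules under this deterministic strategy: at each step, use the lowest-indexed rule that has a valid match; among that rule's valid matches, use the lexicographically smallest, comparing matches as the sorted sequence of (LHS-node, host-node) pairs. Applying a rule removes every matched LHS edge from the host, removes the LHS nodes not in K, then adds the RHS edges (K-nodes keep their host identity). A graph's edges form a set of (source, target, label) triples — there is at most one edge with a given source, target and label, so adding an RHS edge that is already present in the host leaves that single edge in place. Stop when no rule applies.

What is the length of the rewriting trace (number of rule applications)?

Answer: 3

Rewrite trace:
start.  V:7 E:4  edges: 2-p->2 3-q->3 4-p->4 5-p->6
1. fire R3 via {0↦1, 1↦5, 2↦6, 3↦3}  →  V:6 E:2  edges: 2-p->2 4-p->4
2. fire R2 via {0↦0, 1↦2, 2↦3}  →  V:4 E:1  edges: 4-p->4
3. fire R2 via {0↦0, 1↦4, 2↦5}  →  V:2 E:0  edges: ∅
final graph: no rule applies after step 3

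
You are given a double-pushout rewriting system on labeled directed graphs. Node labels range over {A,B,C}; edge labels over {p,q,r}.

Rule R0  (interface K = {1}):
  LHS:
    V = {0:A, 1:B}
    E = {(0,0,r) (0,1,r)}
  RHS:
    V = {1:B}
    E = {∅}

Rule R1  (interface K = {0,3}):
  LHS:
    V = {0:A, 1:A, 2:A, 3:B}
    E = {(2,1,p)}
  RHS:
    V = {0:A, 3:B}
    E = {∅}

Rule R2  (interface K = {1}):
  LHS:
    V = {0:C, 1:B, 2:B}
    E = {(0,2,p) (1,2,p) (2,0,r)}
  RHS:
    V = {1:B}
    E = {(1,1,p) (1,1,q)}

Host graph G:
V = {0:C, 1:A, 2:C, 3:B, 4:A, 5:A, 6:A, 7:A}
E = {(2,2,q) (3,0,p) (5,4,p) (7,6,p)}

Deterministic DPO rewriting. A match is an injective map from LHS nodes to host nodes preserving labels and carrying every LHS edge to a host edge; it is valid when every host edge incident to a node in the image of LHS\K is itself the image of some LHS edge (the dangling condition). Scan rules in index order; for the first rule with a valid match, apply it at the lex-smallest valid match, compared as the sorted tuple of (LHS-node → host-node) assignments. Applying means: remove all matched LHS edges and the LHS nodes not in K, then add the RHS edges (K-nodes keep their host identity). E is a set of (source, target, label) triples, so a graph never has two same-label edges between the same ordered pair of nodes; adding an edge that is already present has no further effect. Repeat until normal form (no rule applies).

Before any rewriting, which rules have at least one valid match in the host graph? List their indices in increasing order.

R0: no valid match — LHS pattern not found
R1: 6 valid matches — {0↦1, 1↦4, 2↦5, 3↦3}, {0↦1, 1↦6, 2↦7, 3↦3}, {0↦4, 1↦6, 2↦7, 3↦3} (+3 more)
R2: no valid match — LHS pattern not found

Answer: [R1]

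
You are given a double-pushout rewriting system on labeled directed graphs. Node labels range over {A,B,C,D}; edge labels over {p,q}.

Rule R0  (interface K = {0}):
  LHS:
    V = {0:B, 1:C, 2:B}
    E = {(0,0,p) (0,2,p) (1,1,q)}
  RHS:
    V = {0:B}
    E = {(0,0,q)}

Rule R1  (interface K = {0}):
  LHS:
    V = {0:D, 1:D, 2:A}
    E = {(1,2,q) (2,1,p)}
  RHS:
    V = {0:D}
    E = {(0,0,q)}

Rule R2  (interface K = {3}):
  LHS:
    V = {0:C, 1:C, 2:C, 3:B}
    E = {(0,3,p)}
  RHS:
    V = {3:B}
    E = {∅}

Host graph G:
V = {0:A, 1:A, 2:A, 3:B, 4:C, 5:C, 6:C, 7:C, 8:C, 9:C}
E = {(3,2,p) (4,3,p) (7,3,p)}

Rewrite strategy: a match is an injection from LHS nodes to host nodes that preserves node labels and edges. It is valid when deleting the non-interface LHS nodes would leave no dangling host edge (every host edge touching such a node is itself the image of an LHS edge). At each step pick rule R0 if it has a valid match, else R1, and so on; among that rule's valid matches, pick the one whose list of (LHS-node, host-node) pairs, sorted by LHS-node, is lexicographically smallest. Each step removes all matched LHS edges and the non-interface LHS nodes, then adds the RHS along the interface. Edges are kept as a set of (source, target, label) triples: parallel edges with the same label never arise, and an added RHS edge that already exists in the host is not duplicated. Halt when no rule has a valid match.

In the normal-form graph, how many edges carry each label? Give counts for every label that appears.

Answer: p:1

Derivation:
start.  V:10 E:3  edges: 3-p->2 4-p->3 7-p->3
1. fire R2 via {0↦4, 1↦5, 2↦6, 3↦3}  →  V:7 E:2  edges: 3-p->2 7-p->3
2. fire R2 via {0↦7, 1↦8, 2↦9, 3↦3}  →  V:4 E:1  edges: 3-p->2
final graph: no rule applies after step 2
NF edges: [(3, 2, 'p')]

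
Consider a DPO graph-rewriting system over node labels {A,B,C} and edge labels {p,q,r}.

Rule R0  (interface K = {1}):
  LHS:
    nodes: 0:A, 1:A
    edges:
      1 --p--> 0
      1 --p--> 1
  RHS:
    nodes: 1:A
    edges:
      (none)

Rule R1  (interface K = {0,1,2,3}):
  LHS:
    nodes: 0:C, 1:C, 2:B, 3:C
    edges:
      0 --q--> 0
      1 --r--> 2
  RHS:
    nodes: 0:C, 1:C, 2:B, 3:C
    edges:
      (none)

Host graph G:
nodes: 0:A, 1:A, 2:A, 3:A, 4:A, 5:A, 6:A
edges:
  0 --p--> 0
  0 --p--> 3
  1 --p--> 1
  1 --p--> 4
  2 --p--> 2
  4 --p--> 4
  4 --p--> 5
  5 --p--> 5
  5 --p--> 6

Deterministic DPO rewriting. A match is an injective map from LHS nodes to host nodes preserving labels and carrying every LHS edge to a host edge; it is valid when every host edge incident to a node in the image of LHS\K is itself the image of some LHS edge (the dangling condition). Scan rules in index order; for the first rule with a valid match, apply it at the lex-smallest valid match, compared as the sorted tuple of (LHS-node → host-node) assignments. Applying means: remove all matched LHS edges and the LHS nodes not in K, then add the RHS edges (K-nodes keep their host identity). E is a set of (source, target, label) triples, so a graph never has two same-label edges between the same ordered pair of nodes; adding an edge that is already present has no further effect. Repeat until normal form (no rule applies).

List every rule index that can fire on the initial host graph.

Answer: [R0]

Derivation:
R0: 2 valid matches — {0↦3, 1↦0}, {0↦6, 1↦5}
R1: no valid match — LHS pattern not found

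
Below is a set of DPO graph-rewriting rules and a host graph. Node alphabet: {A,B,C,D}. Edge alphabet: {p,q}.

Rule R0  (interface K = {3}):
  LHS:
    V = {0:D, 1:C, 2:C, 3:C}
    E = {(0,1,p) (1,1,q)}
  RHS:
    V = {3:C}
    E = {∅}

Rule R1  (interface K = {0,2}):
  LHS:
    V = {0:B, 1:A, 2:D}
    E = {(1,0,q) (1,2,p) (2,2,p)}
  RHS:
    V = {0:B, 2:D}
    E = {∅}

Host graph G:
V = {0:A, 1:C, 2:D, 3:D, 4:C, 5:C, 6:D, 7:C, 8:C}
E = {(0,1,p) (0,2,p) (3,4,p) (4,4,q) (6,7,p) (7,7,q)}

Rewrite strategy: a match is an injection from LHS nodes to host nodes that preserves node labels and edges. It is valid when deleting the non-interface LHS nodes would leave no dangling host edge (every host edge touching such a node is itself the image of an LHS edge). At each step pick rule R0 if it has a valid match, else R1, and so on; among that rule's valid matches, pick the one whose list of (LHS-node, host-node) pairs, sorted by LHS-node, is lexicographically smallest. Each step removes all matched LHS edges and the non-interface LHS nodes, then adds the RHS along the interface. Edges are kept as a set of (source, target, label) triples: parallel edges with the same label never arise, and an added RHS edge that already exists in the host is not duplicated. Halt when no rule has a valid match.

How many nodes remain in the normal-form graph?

initial: |V|=9 |E|=6  E = 0-p->1 0-p->2 3-p->4 4-q->4 6-p->7 7-q->7
step 1: apply R0 at {0↦3, 1↦4, 2↦5, 3↦1}  → |V|=6 |E|=4  E = 0-p->1 0-p->2 6-p->7 7-q->7
step 2: apply R0 at {0↦6, 1↦7, 2↦8, 3↦1}  → |V|=3 |E|=2  E = 0-p->1 0-p->2
normal form: no rule applies after step 2
NF nodes: {0:A, 1:C, 2:D}

Answer: 3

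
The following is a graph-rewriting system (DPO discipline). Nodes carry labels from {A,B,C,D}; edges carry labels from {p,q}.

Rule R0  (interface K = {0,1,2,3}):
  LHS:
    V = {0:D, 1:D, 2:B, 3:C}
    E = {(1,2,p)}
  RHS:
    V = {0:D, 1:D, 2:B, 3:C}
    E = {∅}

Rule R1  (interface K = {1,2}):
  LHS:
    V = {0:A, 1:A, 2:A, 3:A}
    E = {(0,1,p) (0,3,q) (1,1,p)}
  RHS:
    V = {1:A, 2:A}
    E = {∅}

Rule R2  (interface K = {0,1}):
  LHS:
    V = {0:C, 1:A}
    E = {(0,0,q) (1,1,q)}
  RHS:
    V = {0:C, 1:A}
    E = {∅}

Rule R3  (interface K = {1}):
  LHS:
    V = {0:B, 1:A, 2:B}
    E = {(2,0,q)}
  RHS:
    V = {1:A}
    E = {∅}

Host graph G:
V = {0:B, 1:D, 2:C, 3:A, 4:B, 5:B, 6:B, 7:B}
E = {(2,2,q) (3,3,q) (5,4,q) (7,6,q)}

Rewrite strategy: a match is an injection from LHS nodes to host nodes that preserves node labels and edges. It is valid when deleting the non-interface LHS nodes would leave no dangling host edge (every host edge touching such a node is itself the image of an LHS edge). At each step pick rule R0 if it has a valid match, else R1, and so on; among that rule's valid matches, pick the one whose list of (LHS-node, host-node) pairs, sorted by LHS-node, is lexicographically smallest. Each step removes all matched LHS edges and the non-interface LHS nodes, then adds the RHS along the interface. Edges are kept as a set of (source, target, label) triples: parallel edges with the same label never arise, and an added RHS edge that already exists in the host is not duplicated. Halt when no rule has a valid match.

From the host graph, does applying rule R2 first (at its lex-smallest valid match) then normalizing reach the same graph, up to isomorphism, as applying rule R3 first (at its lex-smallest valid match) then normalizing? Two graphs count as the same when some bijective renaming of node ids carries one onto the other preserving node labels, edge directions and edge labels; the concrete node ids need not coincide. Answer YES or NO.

branch R2-first: apply at {0↦2, 1↦3} → |E|=2, then 2 more step(s) → NF |V|=4 |E|=0 V={0:B, 1:D, 2:C, 3:A} E=∅
branch R3-first: apply at {0↦4, 1↦3, 2↦5} → |E|=3, then 2 more step(s) → NF |V|=4 |E|=0 V={0:B, 1:D, 2:C, 3:A} E=∅
graphs isomorphic (equal up to label-preserving node renaming)

Answer: YES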